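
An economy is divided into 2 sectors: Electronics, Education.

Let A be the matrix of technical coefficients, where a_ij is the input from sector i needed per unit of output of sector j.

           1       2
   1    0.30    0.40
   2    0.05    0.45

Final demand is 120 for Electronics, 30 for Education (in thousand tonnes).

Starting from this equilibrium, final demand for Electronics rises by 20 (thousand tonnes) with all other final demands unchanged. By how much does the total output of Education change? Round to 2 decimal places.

I − A =
  [   0.70    -0.40]
  [  -0.05     0.55]
det(I−A) = (0.70)(0.55) − (-0.40)(-0.05) = 0.3650
adj(I−A) = [[0.55, 0.40], [0.05, 0.70]]
(I − A)⁻¹ = adj(I−A) / det(I−A) ≈
  [   1.5068     1.0959]
  [   0.1370     1.9178]
Δx = (I − A)⁻¹ Δd with Δd having +20 in the Electronics component and 0 elsewhere.
So Δx_2 = L_21 · (+20), where L_21 = adj(I−A)_21 / det(I−A) = 0.05 / 0.3650.
Δx_2 = 0.05 × (+20) / 0.3650 = 1.00 / 0.3650 ≈ 2.74.

Δx_2 = 2.74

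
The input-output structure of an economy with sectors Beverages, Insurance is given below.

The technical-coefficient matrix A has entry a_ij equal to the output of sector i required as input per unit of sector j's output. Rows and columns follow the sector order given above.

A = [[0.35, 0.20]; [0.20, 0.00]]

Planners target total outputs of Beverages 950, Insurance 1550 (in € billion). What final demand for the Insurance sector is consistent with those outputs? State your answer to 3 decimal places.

I − A =
  [   0.65    -0.20]
  [  -0.20     1.00]
d = (I − A) x:
  d_B = (+0.65)·950 + (-0.20)·1550 = 307.500
  d_I = (-0.20)·950 + (+1.00)·1550 = 1360.000

d_I = 1360.000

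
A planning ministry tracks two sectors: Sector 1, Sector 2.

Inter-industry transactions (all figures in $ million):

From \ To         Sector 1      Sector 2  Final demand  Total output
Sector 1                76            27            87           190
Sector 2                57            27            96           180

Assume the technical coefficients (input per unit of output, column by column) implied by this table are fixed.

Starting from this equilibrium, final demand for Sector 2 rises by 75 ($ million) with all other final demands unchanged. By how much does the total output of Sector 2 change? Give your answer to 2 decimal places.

Δx_2 = 96.77

Technical coefficients a_ij = z_ij / X_j:
  a_11 = 76/190 = 0.40, a_21 = 57/190 = 0.30
  a_12 = 27/180 = 0.15, a_22 = 27/180 = 0.15
I − A =
  [   0.60    -0.15]
  [  -0.30     0.85]
det(I−A) = (0.60)(0.85) − (-0.15)(-0.30) = 0.4650
adj(I−A) = [[0.85, 0.15], [0.30, 0.60]]
(I − A)⁻¹ = adj(I−A) / det(I−A) ≈
  [   1.8280     0.3226]
  [   0.6452     1.2903]
Δx = (I − A)⁻¹ Δd with Δd having +75 in the Sector 2 component and 0 elsewhere.
So Δx_2 = L_22 · (+75), where L_22 = adj(I−A)_22 / det(I−A) = 0.60 / 0.4650.
Δx_2 = 0.60 × (+75) / 0.4650 = 45.00 / 0.4650 ≈ 96.77.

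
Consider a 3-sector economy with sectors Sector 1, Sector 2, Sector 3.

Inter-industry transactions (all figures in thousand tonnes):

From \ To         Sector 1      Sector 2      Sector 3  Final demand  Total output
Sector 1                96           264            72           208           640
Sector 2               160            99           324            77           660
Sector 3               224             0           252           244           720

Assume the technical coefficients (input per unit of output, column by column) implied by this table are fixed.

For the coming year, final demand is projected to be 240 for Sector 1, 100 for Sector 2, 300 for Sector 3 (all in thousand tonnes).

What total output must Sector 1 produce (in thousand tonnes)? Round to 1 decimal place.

x_1 = 763.4

Technical coefficients a_ij = z_ij / X_j:
  a_11 = 96/640 = 0.15, a_21 = 160/640 = 0.25, a_31 = 224/640 = 0.35
  a_12 = 264/660 = 0.40, a_22 = 99/660 = 0.15, a_32 = 0/660 = 0.00
  a_13 = 72/720 = 0.10, a_23 = 324/720 = 0.45, a_33 = 252/720 = 0.35
I − A =
  [   0.85    -0.40    -0.10]
  [  -0.25     0.85    -0.45]
  [  -0.35     0.00     0.65]
Cofactors of I−A, C_ij = (−1)^(i+j)·(minor ij) (rows/columns in the sector order above):
  C_11 = (0.85)(0.65) − (-0.45)(0.00) = 0.5525
  C_12 = −[(-0.25)(0.65) − (-0.45)(-0.35)] = 0.3200
  C_13 = (-0.25)(0.00) − (0.85)(-0.35) = 0.2975
  C_21 = −[(-0.40)(0.65) − (-0.10)(0.00)] = 0.2600
  C_22 = (0.85)(0.65) − (-0.10)(-0.35) = 0.5175
  C_23 = −[(0.85)(0.00) − (-0.40)(-0.35)] = 0.1400
  C_31 = (-0.40)(-0.45) − (-0.10)(0.85) = 0.2650
  C_32 = −[(0.85)(-0.45) − (-0.10)(-0.25)] = 0.4075
  C_33 = (0.85)(0.85) − (-0.40)(-0.25) = 0.6225
det(I−A) = Σ_j (I−A)_1j·C_1j = (0.85)(0.5525) + (-0.40)(0.3200) + (-0.10)(0.2975) = 0.311875
adj(I−A) = Cᵀ =
  [ 0.5525   0.2600   0.2650]
  [ 0.3200   0.5175   0.4075]
  [ 0.2975   0.1400   0.6225]
(I − A)⁻¹ = adj(I−A) / det(I−A) ≈
  [   1.7715     0.8337     0.8497]
  [   1.0261     1.6593     1.3066]
  [   0.9539     0.4489     1.9960]
x = (I − A)⁻¹ d = adj(I−A)·d / det(I−A), with det(I−A) = 0.311875:
  x_1 = (0.5525·240 + 0.2600·100 + 0.2650·300) / 0.311875 = 238.10 / 0.311875 ≈ 763.4
  x_2 = (0.3200·240 + 0.5175·100 + 0.4075·300) / 0.311875 = 250.80 / 0.311875 ≈ 804.2
  x_3 = (0.2975·240 + 0.1400·100 + 0.6225·300) / 0.311875 = 272.15 / 0.311875 ≈ 872.6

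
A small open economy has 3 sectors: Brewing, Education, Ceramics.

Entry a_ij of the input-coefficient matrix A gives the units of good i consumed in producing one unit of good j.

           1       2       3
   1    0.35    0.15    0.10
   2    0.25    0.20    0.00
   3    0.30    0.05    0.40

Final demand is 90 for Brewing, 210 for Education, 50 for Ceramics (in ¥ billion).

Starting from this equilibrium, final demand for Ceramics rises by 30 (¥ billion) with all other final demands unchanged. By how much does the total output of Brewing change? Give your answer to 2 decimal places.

I − A =
  [   0.65    -0.15    -0.10]
  [  -0.25     0.80     0.00]
  [  -0.30    -0.05     0.60]
Cofactors of I−A, C_ij = (−1)^(i+j)·(minor ij) (rows/columns in the sector order above):
  C_11 = (0.80)(0.60) − (0.00)(-0.05) = 0.4800
  C_12 = −[(-0.25)(0.60) − (0.00)(-0.30)] = 0.1500
  C_13 = (-0.25)(-0.05) − (0.80)(-0.30) = 0.2525
  C_21 = −[(-0.15)(0.60) − (-0.10)(-0.05)] = 0.0950
  C_22 = (0.65)(0.60) − (-0.10)(-0.30) = 0.3600
  C_23 = −[(0.65)(-0.05) − (-0.15)(-0.30)] = 0.0775
  C_31 = (-0.15)(0.00) − (-0.10)(0.80) = 0.0800
  C_32 = −[(0.65)(0.00) − (-0.10)(-0.25)] = 0.0250
  C_33 = (0.65)(0.80) − (-0.15)(-0.25) = 0.4825
det(I−A) = Σ_j (I−A)_1j·C_1j = (0.65)(0.4800) + (-0.15)(0.1500) + (-0.10)(0.2525) = 0.26425
adj(I−A) = Cᵀ =
  [ 0.4800   0.0950   0.0800]
  [ 0.1500   0.3600   0.0250]
  [ 0.2525   0.0775   0.4825]
(I − A)⁻¹ = adj(I−A) / det(I−A) ≈
  [   1.8165     0.3595     0.3027]
  [   0.5676     1.3623     0.0946]
  [   0.9555     0.2933     1.8259]
Δx = (I − A)⁻¹ Δd with Δd having +30 in the Ceramics component and 0 elsewhere.
So Δx_1 = L_13 · (+30), where L_13 = adj(I−A)_13 / det(I−A) = 0.0800 / 0.26425.
Δx_1 = 0.0800 × (+30) / 0.26425 = 2.40 / 0.26425 ≈ 9.08.

Δx_1 = 9.08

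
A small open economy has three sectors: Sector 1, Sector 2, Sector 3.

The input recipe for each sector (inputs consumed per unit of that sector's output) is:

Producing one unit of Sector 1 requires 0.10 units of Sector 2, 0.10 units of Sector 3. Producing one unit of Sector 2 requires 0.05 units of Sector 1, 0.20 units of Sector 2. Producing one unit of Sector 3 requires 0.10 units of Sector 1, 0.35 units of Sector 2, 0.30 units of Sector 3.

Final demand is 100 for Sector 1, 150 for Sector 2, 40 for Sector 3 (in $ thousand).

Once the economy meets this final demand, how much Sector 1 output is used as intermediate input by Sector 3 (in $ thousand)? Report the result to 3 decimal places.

z_13 = 7.417

I − A =
  [   1.00    -0.05    -0.10]
  [  -0.10     0.80    -0.35]
  [  -0.10     0.00     0.70]
Cofactors of I−A, C_ij = (−1)^(i+j)·(minor ij) (rows/columns in the sector order above):
  C_11 = (0.80)(0.70) − (-0.35)(0.00) = 0.5600
  C_12 = −[(-0.10)(0.70) − (-0.35)(-0.10)] = 0.1050
  C_13 = (-0.10)(0.00) − (0.80)(-0.10) = 0.0800
  C_21 = −[(-0.05)(0.70) − (-0.10)(0.00)] = 0.0350
  C_22 = (1.00)(0.70) − (-0.10)(-0.10) = 0.6900
  C_23 = −[(1.00)(0.00) − (-0.05)(-0.10)] = 0.0050
  C_31 = (-0.05)(-0.35) − (-0.10)(0.80) = 0.0975
  C_32 = −[(1.00)(-0.35) − (-0.10)(-0.10)] = 0.3600
  C_33 = (1.00)(0.80) − (-0.05)(-0.10) = 0.7950
det(I−A) = Σ_j (I−A)_1j·C_1j = (1.00)(0.5600) + (-0.05)(0.1050) + (-0.10)(0.0800) = 0.54675
adj(I−A) = Cᵀ =
  [ 0.5600   0.0350   0.0975]
  [ 0.1050   0.6900   0.3600]
  [ 0.0800   0.0050   0.7950]
(I − A)⁻¹ = adj(I−A) / det(I−A) ≈
  [   1.0242     0.0640     0.1783]
  [   0.1920     1.2620     0.6584]
  [   0.1463     0.0091     1.4540]
First solve x = (I − A)⁻¹ d = adj(I−A)·d / det(I−A); in particular x_3 = (0.0800·100 + 0.0050·150 + 0.7950·40) / 0.54675 = 40.55 / 0.54675 ≈ 74.16552.
Intermediate flow from 1 to 3: z_13 = a_13 · x_3 = 0.10 × 40.55 / 0.54675 = 4.055 / 0.54675 ≈ 7.417.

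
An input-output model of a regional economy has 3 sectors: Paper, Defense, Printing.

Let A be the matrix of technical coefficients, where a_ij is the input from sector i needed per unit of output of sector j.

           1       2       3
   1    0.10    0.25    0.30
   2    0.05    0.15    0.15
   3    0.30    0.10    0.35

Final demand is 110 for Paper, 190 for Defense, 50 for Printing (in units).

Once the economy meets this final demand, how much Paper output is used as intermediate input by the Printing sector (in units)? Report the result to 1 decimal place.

z_13 = 75.8

I − A =
  [   0.90    -0.25    -0.30]
  [  -0.05     0.85    -0.15]
  [  -0.30    -0.10     0.65]
Cofactors of I−A, C_ij = (−1)^(i+j)·(minor ij) (rows/columns in the sector order above):
  C_11 = (0.85)(0.65) − (-0.15)(-0.10) = 0.5375
  C_12 = −[(-0.05)(0.65) − (-0.15)(-0.30)] = 0.0775
  C_13 = (-0.05)(-0.10) − (0.85)(-0.30) = 0.2600
  C_21 = −[(-0.25)(0.65) − (-0.30)(-0.10)] = 0.1925
  C_22 = (0.90)(0.65) − (-0.30)(-0.30) = 0.4950
  C_23 = −[(0.90)(-0.10) − (-0.25)(-0.30)] = 0.1650
  C_31 = (-0.25)(-0.15) − (-0.30)(0.85) = 0.2925
  C_32 = −[(0.90)(-0.15) − (-0.30)(-0.05)] = 0.1500
  C_33 = (0.90)(0.85) − (-0.25)(-0.05) = 0.7525
det(I−A) = Σ_j (I−A)_1j·C_1j = (0.90)(0.5375) + (-0.25)(0.0775) + (-0.30)(0.2600) = 0.386375
adj(I−A) = Cᵀ =
  [ 0.5375   0.1925   0.2925]
  [ 0.0775   0.4950   0.1500]
  [ 0.2600   0.1650   0.7525]
(I − A)⁻¹ = adj(I−A) / det(I−A) ≈
  [   1.3911     0.4982     0.7570]
  [   0.2006     1.2811     0.3882]
  [   0.6729     0.4270     1.9476]
First solve x = (I − A)⁻¹ d = adj(I−A)·d / det(I−A); in particular x_3 = (0.2600·110 + 0.1650·190 + 0.7525·50) / 0.386375 = 97.575 / 0.386375 ≈ 252.540.
Intermediate flow from 1 to 3: z_13 = a_13 · x_3 = 0.30 × 97.575 / 0.386375 = 29.2725 / 0.386375 ≈ 75.8.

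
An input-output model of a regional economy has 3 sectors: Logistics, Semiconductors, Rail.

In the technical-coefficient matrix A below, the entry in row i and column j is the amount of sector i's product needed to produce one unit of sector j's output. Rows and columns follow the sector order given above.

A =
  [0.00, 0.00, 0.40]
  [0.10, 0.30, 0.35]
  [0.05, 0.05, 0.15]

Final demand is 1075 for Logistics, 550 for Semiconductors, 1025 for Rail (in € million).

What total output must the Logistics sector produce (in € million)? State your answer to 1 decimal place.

I − A =
  [   1.00     0.00    -0.40]
  [  -0.10     0.70    -0.35]
  [  -0.05    -0.05     0.85]
Cofactors of I−A, C_ij = (−1)^(i+j)·(minor ij) (rows/columns in the sector order above):
  C_11 = (0.70)(0.85) − (-0.35)(-0.05) = 0.5775
  C_12 = −[(-0.10)(0.85) − (-0.35)(-0.05)] = 0.1025
  C_13 = (-0.10)(-0.05) − (0.70)(-0.05) = 0.0400
  C_21 = −[(0.00)(0.85) − (-0.40)(-0.05)] = 0.0200
  C_22 = (1.00)(0.85) − (-0.40)(-0.05) = 0.8300
  C_23 = −[(1.00)(-0.05) − (0.00)(-0.05)] = 0.0500
  C_31 = (0.00)(-0.35) − (-0.40)(0.70) = 0.2800
  C_32 = −[(1.00)(-0.35) − (-0.40)(-0.10)] = 0.3900
  C_33 = (1.00)(0.70) − (0.00)(-0.10) = 0.7000
det(I−A) = Σ_j (I−A)_1j·C_1j = (1.00)(0.5775) + (0.00)(0.1025) + (-0.40)(0.0400) = 0.5615
adj(I−A) = Cᵀ =
  [ 0.5775   0.0200   0.2800]
  [ 0.1025   0.8300   0.3900]
  [ 0.0400   0.0500   0.7000]
(I − A)⁻¹ = adj(I−A) / det(I−A) ≈
  [   1.0285     0.0356     0.4987]
  [   0.1825     1.4782     0.6946]
  [   0.0712     0.0890     1.2467]
x = (I − A)⁻¹ d = adj(I−A)·d / det(I−A), with det(I−A) = 0.5615:
  x_1 = (0.5775·1075 + 0.0200·550 + 0.2800·1025) / 0.5615 = 918.8125 / 0.5615 ≈ 1636.4
  x_2 = (0.1025·1075 + 0.8300·550 + 0.3900·1025) / 0.5615 = 966.4375 / 0.5615 ≈ 1721.2
  x_3 = (0.0400·1075 + 0.0500·550 + 0.7000·1025) / 0.5615 = 788.00 / 0.5615 ≈ 1403.4

x_1 = 1636.4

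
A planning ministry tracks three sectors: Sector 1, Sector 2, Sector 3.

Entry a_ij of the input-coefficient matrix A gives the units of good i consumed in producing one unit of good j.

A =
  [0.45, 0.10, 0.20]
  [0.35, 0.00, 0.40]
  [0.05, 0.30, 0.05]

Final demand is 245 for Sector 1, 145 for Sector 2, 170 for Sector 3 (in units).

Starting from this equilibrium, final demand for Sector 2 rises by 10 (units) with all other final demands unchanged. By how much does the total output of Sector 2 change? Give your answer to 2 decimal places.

Δx_2 = 13.13

I − A =
  [   0.55    -0.10    -0.20]
  [  -0.35     1.00    -0.40]
  [  -0.05    -0.30     0.95]
Cofactors of I−A, C_ij = (−1)^(i+j)·(minor ij) (rows/columns in the sector order above):
  C_11 = (1.00)(0.95) − (-0.40)(-0.30) = 0.8300
  C_12 = −[(-0.35)(0.95) − (-0.40)(-0.05)] = 0.3525
  C_13 = (-0.35)(-0.30) − (1.00)(-0.05) = 0.1550
  C_21 = −[(-0.10)(0.95) − (-0.20)(-0.30)] = 0.1550
  C_22 = (0.55)(0.95) − (-0.20)(-0.05) = 0.5125
  C_23 = −[(0.55)(-0.30) − (-0.10)(-0.05)] = 0.1700
  C_31 = (-0.10)(-0.40) − (-0.20)(1.00) = 0.2400
  C_32 = −[(0.55)(-0.40) − (-0.20)(-0.35)] = 0.2900
  C_33 = (0.55)(1.00) − (-0.10)(-0.35) = 0.5150
det(I−A) = Σ_j (I−A)_1j·C_1j = (0.55)(0.8300) + (-0.10)(0.3525) + (-0.20)(0.1550) = 0.39025
adj(I−A) = Cᵀ =
  [ 0.8300   0.1550   0.2400]
  [ 0.3525   0.5125   0.2900]
  [ 0.1550   0.1700   0.5150]
(I − A)⁻¹ = adj(I−A) / det(I−A) ≈
  [   2.1268     0.3972     0.6150]
  [   0.9033     1.3133     0.7431]
  [   0.3972     0.4356     1.3197]
Δx = (I − A)⁻¹ Δd with Δd having +10 in the Sector 2 component and 0 elsewhere.
So Δx_2 = L_22 · (+10), where L_22 = adj(I−A)_22 / det(I−A) = 0.5125 / 0.39025.
Δx_2 = 0.5125 × (+10) / 0.39025 = 5.125 / 0.39025 ≈ 13.13.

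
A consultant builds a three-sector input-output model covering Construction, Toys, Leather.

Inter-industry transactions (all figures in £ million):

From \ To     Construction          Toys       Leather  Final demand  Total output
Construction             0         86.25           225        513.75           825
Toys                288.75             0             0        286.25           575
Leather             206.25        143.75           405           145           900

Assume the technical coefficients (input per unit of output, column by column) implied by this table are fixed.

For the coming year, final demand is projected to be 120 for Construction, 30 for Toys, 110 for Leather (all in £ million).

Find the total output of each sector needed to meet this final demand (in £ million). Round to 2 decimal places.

x_C = 224.04, x_T = 108.41, x_L = 351.12

Technical coefficients a_ij = z_ij / X_j:
  a_CC = 0/825 = 0.00, a_TC = 288.75/825 = 0.35, a_LC = 206.25/825 = 0.25
  a_CT = 86.25/575 = 0.15, a_TT = 0/575 = 0.00, a_LT = 143.75/575 = 0.25
  a_CL = 225/900 = 0.25, a_TL = 0/900 = 0.00, a_LL = 405/900 = 0.45
I − A =
  [   1.00    -0.15    -0.25]
  [  -0.35     1.00     0.00]
  [  -0.25    -0.25     0.55]
Cofactors of I−A, C_ij = (−1)^(i+j)·(minor ij) (rows/columns in the sector order above):
  C_11 = (1.00)(0.55) − (0.00)(-0.25) = 0.5500
  C_12 = −[(-0.35)(0.55) − (0.00)(-0.25)] = 0.1925
  C_13 = (-0.35)(-0.25) − (1.00)(-0.25) = 0.3375
  C_21 = −[(-0.15)(0.55) − (-0.25)(-0.25)] = 0.1450
  C_22 = (1.00)(0.55) − (-0.25)(-0.25) = 0.4875
  C_23 = −[(1.00)(-0.25) − (-0.15)(-0.25)] = 0.2875
  C_31 = (-0.15)(0.00) − (-0.25)(1.00) = 0.2500
  C_32 = −[(1.00)(0.00) − (-0.25)(-0.35)] = 0.0875
  C_33 = (1.00)(1.00) − (-0.15)(-0.35) = 0.9475
det(I−A) = Σ_j (I−A)_1j·C_1j = (1.00)(0.5500) + (-0.15)(0.1925) + (-0.25)(0.3375) = 0.43675
adj(I−A) = Cᵀ =
  [ 0.5500   0.1450   0.2500]
  [ 0.1925   0.4875   0.0875]
  [ 0.3375   0.2875   0.9475]
(I − A)⁻¹ = adj(I−A) / det(I−A) ≈
  [   1.2593     0.3320     0.5724]
  [   0.4408     1.1162     0.2003]
  [   0.7728     0.6583     2.1694]
x = (I − A)⁻¹ d = adj(I−A)·d / det(I−A), with det(I−A) = 0.43675:
  x_C = (0.5500·120 + 0.1450·30 + 0.2500·110) / 0.43675 = 97.85 / 0.43675 ≈ 224.04
  x_T = (0.1925·120 + 0.4875·30 + 0.0875·110) / 0.43675 = 47.35 / 0.43675 ≈ 108.41
  x_L = (0.3375·120 + 0.2875·30 + 0.9475·110) / 0.43675 = 153.35 / 0.43675 ≈ 351.12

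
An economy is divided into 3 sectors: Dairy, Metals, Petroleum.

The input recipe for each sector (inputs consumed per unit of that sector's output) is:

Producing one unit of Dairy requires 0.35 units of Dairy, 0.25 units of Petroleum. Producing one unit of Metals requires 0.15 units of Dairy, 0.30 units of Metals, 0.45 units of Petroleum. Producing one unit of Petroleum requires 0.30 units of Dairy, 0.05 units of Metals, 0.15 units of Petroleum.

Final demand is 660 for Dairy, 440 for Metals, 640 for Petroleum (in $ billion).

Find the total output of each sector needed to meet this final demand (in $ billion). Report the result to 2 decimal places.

I − A =
  [   0.65    -0.15    -0.30]
  [   0.00     0.70    -0.05]
  [  -0.25    -0.45     0.85]
Cofactors of I−A, C_ij = (−1)^(i+j)·(minor ij) (rows/columns in the sector order above):
  C_11 = (0.70)(0.85) − (-0.05)(-0.45) = 0.5725
  C_12 = −[(0.00)(0.85) − (-0.05)(-0.25)] = 0.0125
  C_13 = (0.00)(-0.45) − (0.70)(-0.25) = 0.1750
  C_21 = −[(-0.15)(0.85) − (-0.30)(-0.45)] = 0.2625
  C_22 = (0.65)(0.85) − (-0.30)(-0.25) = 0.4775
  C_23 = −[(0.65)(-0.45) − (-0.15)(-0.25)] = 0.3300
  C_31 = (-0.15)(-0.05) − (-0.30)(0.70) = 0.2175
  C_32 = −[(0.65)(-0.05) − (-0.30)(0.00)] = 0.0325
  C_33 = (0.65)(0.70) − (-0.15)(0.00) = 0.4550
det(I−A) = Σ_j (I−A)_1j·C_1j = (0.65)(0.5725) + (-0.15)(0.0125) + (-0.30)(0.1750) = 0.31775
adj(I−A) = Cᵀ =
  [ 0.5725   0.2625   0.2175]
  [ 0.0125   0.4775   0.0325]
  [ 0.1750   0.3300   0.4550]
(I − A)⁻¹ = adj(I−A) / det(I−A) ≈
  [   1.8017     0.8261     0.6845]
  [   0.0393     1.5028     0.1023]
  [   0.5507     1.0386     1.4319]
x = (I − A)⁻¹ d = adj(I−A)·d / det(I−A), with det(I−A) = 0.31775:
  x_1 = (0.5725·660 + 0.2625·440 + 0.2175·640) / 0.31775 = 632.55 / 0.31775 ≈ 1990.72
  x_2 = (0.0125·660 + 0.4775·440 + 0.0325·640) / 0.31775 = 239.15 / 0.31775 ≈ 752.64
  x_3 = (0.1750·660 + 0.3300·440 + 0.4550·640) / 0.31775 = 551.90 / 0.31775 ≈ 1736.90

x_1 = 1990.72, x_2 = 752.64, x_3 = 1736.90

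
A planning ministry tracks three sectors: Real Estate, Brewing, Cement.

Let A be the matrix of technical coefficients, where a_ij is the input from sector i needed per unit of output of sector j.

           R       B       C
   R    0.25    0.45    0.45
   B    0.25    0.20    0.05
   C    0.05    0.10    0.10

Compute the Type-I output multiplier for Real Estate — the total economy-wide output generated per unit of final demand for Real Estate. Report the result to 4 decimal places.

I − A =
  [   0.75    -0.45    -0.45]
  [  -0.25     0.80    -0.05]
  [  -0.05    -0.10     0.90]
Cofactors of I−A, C_ij = (−1)^(i+j)·(minor ij) (rows/columns in the sector order above):
  C_11 = (0.80)(0.90) − (-0.05)(-0.10) = 0.7150
  C_12 = −[(-0.25)(0.90) − (-0.05)(-0.05)] = 0.2275
  C_13 = (-0.25)(-0.10) − (0.80)(-0.05) = 0.0650
  C_21 = −[(-0.45)(0.90) − (-0.45)(-0.10)] = 0.4500
  C_22 = (0.75)(0.90) − (-0.45)(-0.05) = 0.6525
  C_23 = −[(0.75)(-0.10) − (-0.45)(-0.05)] = 0.0975
  C_31 = (-0.45)(-0.05) − (-0.45)(0.80) = 0.3825
  C_32 = −[(0.75)(-0.05) − (-0.45)(-0.25)] = 0.1500
  C_33 = (0.75)(0.80) − (-0.45)(-0.25) = 0.4875
det(I−A) = Σ_j (I−A)_1j·C_1j = (0.75)(0.7150) + (-0.45)(0.2275) + (-0.45)(0.0650) = 0.404625
adj(I−A) = Cᵀ =
  [ 0.7150   0.4500   0.3825]
  [ 0.2275   0.6525   0.1500]
  [ 0.0650   0.0975   0.4875]
(I − A)⁻¹ = adj(I−A) / det(I−A) ≈
  [   1.76707     1.11214     0.94532]
  [   0.56225     1.61260     0.37071]
  [   0.16064     0.24096     1.20482]
The output multiplier for sector j is the column-j sum of the Leontief inverse (I − A)⁻¹ = adj(I−A) / det(I−A).
Column R of adj(I−A): (0.7150, 0.2275, 0.0650); det(I−A) = 0.404625.
m_R = (0.7150 + 0.2275 + 0.0650) / 0.404625 = 1.0075 / 0.404625 ≈ 2.4900.

m_R = 2.4900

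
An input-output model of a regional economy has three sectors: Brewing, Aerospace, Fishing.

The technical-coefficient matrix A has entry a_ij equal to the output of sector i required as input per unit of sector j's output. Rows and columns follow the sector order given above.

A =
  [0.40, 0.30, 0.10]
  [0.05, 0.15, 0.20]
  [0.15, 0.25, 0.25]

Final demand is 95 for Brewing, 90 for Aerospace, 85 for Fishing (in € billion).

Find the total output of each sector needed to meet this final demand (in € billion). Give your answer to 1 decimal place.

x_B = 284.8, x_A = 176.6, x_F = 229.1

I − A =
  [   0.60    -0.30    -0.10]
  [  -0.05     0.85    -0.20]
  [  -0.15    -0.25     0.75]
Cofactors of I−A, C_ij = (−1)^(i+j)·(minor ij) (rows/columns in the sector order above):
  C_11 = (0.85)(0.75) − (-0.20)(-0.25) = 0.5875
  C_12 = −[(-0.05)(0.75) − (-0.20)(-0.15)] = 0.0675
  C_13 = (-0.05)(-0.25) − (0.85)(-0.15) = 0.1400
  C_21 = −[(-0.30)(0.75) − (-0.10)(-0.25)] = 0.2500
  C_22 = (0.60)(0.75) − (-0.10)(-0.15) = 0.4350
  C_23 = −[(0.60)(-0.25) − (-0.30)(-0.15)] = 0.1950
  C_31 = (-0.30)(-0.20) − (-0.10)(0.85) = 0.1450
  C_32 = −[(0.60)(-0.20) − (-0.10)(-0.05)] = 0.1250
  C_33 = (0.60)(0.85) − (-0.30)(-0.05) = 0.4950
det(I−A) = Σ_j (I−A)_1j·C_1j = (0.60)(0.5875) + (-0.30)(0.0675) + (-0.10)(0.1400) = 0.31825
adj(I−A) = Cᵀ =
  [ 0.5875   0.2500   0.1450]
  [ 0.0675   0.4350   0.1250]
  [ 0.1400   0.1950   0.4950]
(I − A)⁻¹ = adj(I−A) / det(I−A) ≈
  [   1.8460     0.7855     0.4556]
  [   0.2121     1.3668     0.3928]
  [   0.4399     0.6127     1.5554]
x = (I − A)⁻¹ d = adj(I−A)·d / det(I−A), with det(I−A) = 0.31825:
  x_B = (0.5875·95 + 0.2500·90 + 0.1450·85) / 0.31825 = 90.6375 / 0.31825 ≈ 284.8
  x_A = (0.0675·95 + 0.4350·90 + 0.1250·85) / 0.31825 = 56.1875 / 0.31825 ≈ 176.6
  x_F = (0.1400·95 + 0.1950·90 + 0.4950·85) / 0.31825 = 72.925 / 0.31825 ≈ 229.1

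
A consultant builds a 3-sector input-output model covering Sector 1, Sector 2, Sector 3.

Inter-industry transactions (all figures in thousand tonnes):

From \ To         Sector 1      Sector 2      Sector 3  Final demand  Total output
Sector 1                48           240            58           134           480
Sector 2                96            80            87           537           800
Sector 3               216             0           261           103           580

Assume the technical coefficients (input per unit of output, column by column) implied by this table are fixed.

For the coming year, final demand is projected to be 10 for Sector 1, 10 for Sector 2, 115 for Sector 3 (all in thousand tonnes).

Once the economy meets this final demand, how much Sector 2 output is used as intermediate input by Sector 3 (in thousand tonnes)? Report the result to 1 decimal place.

z_23 = 39.1

Technical coefficients a_ij = z_ij / X_j:
  a_11 = 48/480 = 0.10, a_21 = 96/480 = 0.20, a_31 = 216/480 = 0.45
  a_12 = 240/800 = 0.30, a_22 = 80/800 = 0.10, a_32 = 0/800 = 0.00
  a_13 = 58/580 = 0.10, a_23 = 87/580 = 0.15, a_33 = 261/580 = 0.45
I − A =
  [   0.90    -0.30    -0.10]
  [  -0.20     0.90    -0.15]
  [  -0.45     0.00     0.55]
Cofactors of I−A, C_ij = (−1)^(i+j)·(minor ij) (rows/columns in the sector order above):
  C_11 = (0.90)(0.55) − (-0.15)(0.00) = 0.4950
  C_12 = −[(-0.20)(0.55) − (-0.15)(-0.45)] = 0.1775
  C_13 = (-0.20)(0.00) − (0.90)(-0.45) = 0.4050
  C_21 = −[(-0.30)(0.55) − (-0.10)(0.00)] = 0.1650
  C_22 = (0.90)(0.55) − (-0.10)(-0.45) = 0.4500
  C_23 = −[(0.90)(0.00) − (-0.30)(-0.45)] = 0.1350
  C_31 = (-0.30)(-0.15) − (-0.10)(0.90) = 0.1350
  C_32 = −[(0.90)(-0.15) − (-0.10)(-0.20)] = 0.1550
  C_33 = (0.90)(0.90) − (-0.30)(-0.20) = 0.7500
det(I−A) = Σ_j (I−A)_1j·C_1j = (0.90)(0.4950) + (-0.30)(0.1775) + (-0.10)(0.4050) = 0.35175
adj(I−A) = Cᵀ =
  [ 0.4950   0.1650   0.1350]
  [ 0.1775   0.4500   0.1550]
  [ 0.4050   0.1350   0.7500]
(I − A)⁻¹ = adj(I−A) / det(I−A) ≈
  [   1.4072     0.4691     0.3838]
  [   0.5046     1.2793     0.4407]
  [   1.1514     0.3838     2.1322]
First solve x = (I − A)⁻¹ d = adj(I−A)·d / det(I−A); in particular x_3 = (0.4050·10 + 0.1350·10 + 0.7500·115) / 0.35175 = 91.65 / 0.35175 ≈ 260.554.
Intermediate flow from 2 to 3: z_23 = a_23 · x_3 = 0.15 × 91.65 / 0.35175 = 13.7475 / 0.35175 ≈ 39.1.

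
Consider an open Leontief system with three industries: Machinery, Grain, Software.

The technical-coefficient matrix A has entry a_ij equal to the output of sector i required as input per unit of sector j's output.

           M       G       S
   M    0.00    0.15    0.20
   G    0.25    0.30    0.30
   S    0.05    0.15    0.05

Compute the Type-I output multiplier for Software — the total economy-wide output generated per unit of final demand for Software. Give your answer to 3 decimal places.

m_S = 2.110

I − A =
  [   1.00    -0.15    -0.20]
  [  -0.25     0.70    -0.30]
  [  -0.05    -0.15     0.95]
Cofactors of I−A, C_ij = (−1)^(i+j)·(minor ij) (rows/columns in the sector order above):
  C_11 = (0.70)(0.95) − (-0.30)(-0.15) = 0.6200
  C_12 = −[(-0.25)(0.95) − (-0.30)(-0.05)] = 0.2525
  C_13 = (-0.25)(-0.15) − (0.70)(-0.05) = 0.0725
  C_21 = −[(-0.15)(0.95) − (-0.20)(-0.15)] = 0.1725
  C_22 = (1.00)(0.95) − (-0.20)(-0.05) = 0.9400
  C_23 = −[(1.00)(-0.15) − (-0.15)(-0.05)] = 0.1575
  C_31 = (-0.15)(-0.30) − (-0.20)(0.70) = 0.1850
  C_32 = −[(1.00)(-0.30) − (-0.20)(-0.25)] = 0.3500
  C_33 = (1.00)(0.70) − (-0.15)(-0.25) = 0.6625
det(I−A) = Σ_j (I−A)_1j·C_1j = (1.00)(0.6200) + (-0.15)(0.2525) + (-0.20)(0.0725) = 0.567625
adj(I−A) = Cᵀ =
  [ 0.6200   0.1725   0.1850]
  [ 0.2525   0.9400   0.3500]
  [ 0.0725   0.1575   0.6625]
(I − A)⁻¹ = adj(I−A) / det(I−A) ≈
  [   1.0923     0.3039     0.3259]
  [   0.4448     1.6560     0.6166]
  [   0.1277     0.2775     1.1671]
The output multiplier for sector j is the column-j sum of the Leontief inverse (I − A)⁻¹ = adj(I−A) / det(I−A).
Column S of adj(I−A): (0.1850, 0.3500, 0.6625); det(I−A) = 0.567625.
m_S = (0.1850 + 0.3500 + 0.6625) / 0.567625 = 1.1975 / 0.567625 ≈ 2.110.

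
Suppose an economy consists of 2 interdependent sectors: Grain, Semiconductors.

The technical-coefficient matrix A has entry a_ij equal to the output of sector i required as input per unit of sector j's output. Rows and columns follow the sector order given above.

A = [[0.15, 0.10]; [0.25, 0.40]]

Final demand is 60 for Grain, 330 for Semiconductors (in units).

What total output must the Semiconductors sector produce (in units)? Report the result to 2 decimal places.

x_S = 609.28

I − A =
  [   0.85    -0.10]
  [  -0.25     0.60]
det(I−A) = (0.85)(0.60) − (-0.10)(-0.25) = 0.4850
adj(I−A) = [[0.60, 0.10], [0.25, 0.85]]
(I − A)⁻¹ = adj(I−A) / det(I−A) ≈
  [   1.2371     0.2062]
  [   0.5155     1.7526]
x = (I − A)⁻¹ d = adj(I−A)·d / det(I−A), with det(I−A) = 0.4850:
  x_G = (0.60·60 + 0.10·330) / 0.4850 = 69.00 / 0.4850 ≈ 142.27
  x_S = (0.25·60 + 0.85·330) / 0.4850 = 295.50 / 0.4850 ≈ 609.28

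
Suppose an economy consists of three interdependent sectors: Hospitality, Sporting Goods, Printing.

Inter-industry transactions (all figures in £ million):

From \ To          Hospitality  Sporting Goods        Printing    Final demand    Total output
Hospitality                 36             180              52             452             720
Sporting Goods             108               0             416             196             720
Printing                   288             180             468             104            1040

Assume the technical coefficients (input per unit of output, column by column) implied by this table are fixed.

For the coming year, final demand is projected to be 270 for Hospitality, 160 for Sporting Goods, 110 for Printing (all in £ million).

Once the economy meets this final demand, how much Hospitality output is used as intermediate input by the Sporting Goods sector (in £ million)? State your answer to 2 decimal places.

z_HS = 136.59

Technical coefficients a_ij = z_ij / X_j:
  a_HH = 36/720 = 0.05, a_SH = 108/720 = 0.15, a_PH = 288/720 = 0.40
  a_HS = 180/720 = 0.25, a_SS = 0/720 = 0.00, a_PS = 180/720 = 0.25
  a_HP = 52/1040 = 0.05, a_SP = 416/1040 = 0.40, a_PP = 468/1040 = 0.45
I − A =
  [   0.95    -0.25    -0.05]
  [  -0.15     1.00    -0.40]
  [  -0.40    -0.25     0.55]
Cofactors of I−A, C_ij = (−1)^(i+j)·(minor ij) (rows/columns in the sector order above):
  C_11 = (1.00)(0.55) − (-0.40)(-0.25) = 0.4500
  C_12 = −[(-0.15)(0.55) − (-0.40)(-0.40)] = 0.2425
  C_13 = (-0.15)(-0.25) − (1.00)(-0.40) = 0.4375
  C_21 = −[(-0.25)(0.55) − (-0.05)(-0.25)] = 0.1500
  C_22 = (0.95)(0.55) − (-0.05)(-0.40) = 0.5025
  C_23 = −[(0.95)(-0.25) − (-0.25)(-0.40)] = 0.3375
  C_31 = (-0.25)(-0.40) − (-0.05)(1.00) = 0.1500
  C_32 = −[(0.95)(-0.40) − (-0.05)(-0.15)] = 0.3875
  C_33 = (0.95)(1.00) − (-0.25)(-0.15) = 0.9125
det(I−A) = Σ_j (I−A)_1j·C_1j = (0.95)(0.4500) + (-0.25)(0.2425) + (-0.05)(0.4375) = 0.3450
adj(I−A) = Cᵀ =
  [ 0.4500   0.1500   0.1500]
  [ 0.2425   0.5025   0.3875]
  [ 0.4375   0.3375   0.9125]
(I − A)⁻¹ = adj(I−A) / det(I−A) ≈
  [   1.3043     0.4348     0.4348]
  [   0.7029     1.4565     1.1232]
  [   1.2681     0.9783     2.6449]
First solve x = (I − A)⁻¹ d = adj(I−A)·d / det(I−A); in particular x_S = (0.2425·270 + 0.5025·160 + 0.3875·110) / 0.3450 = 188.50 / 0.3450 ≈ 546.3768.
Intermediate flow from H to S: z_HS = a_HS · x_S = 0.25 × 188.50 / 0.3450 = 47.125 / 0.3450 ≈ 136.59.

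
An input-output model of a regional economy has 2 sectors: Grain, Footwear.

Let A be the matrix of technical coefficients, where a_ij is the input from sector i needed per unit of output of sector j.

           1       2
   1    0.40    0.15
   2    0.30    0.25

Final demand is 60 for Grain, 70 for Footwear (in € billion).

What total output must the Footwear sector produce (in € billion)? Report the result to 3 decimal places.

x_2 = 148.148

I − A =
  [   0.60    -0.15]
  [  -0.30     0.75]
det(I−A) = (0.60)(0.75) − (-0.15)(-0.30) = 0.4050
adj(I−A) = [[0.75, 0.15], [0.30, 0.60]]
(I − A)⁻¹ = adj(I−A) / det(I−A) ≈
  [   1.8519     0.3704]
  [   0.7407     1.4815]
x = (I − A)⁻¹ d = adj(I−A)·d / det(I−A), with det(I−A) = 0.4050:
  x_1 = (0.75·60 + 0.15·70) / 0.4050 = 55.50 / 0.4050 ≈ 137.037
  x_2 = (0.30·60 + 0.60·70) / 0.4050 = 60.00 / 0.4050 ≈ 148.148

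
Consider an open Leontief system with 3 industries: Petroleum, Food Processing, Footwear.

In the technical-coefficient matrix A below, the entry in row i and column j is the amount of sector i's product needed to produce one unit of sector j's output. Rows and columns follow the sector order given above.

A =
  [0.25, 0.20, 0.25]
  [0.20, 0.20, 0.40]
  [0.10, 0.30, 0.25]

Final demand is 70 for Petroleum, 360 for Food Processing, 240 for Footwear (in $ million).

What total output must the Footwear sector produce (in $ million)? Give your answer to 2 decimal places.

I − A =
  [   0.75    -0.20    -0.25]
  [  -0.20     0.80    -0.40]
  [  -0.10    -0.30     0.75]
Cofactors of I−A, C_ij = (−1)^(i+j)·(minor ij) (rows/columns in the sector order above):
  C_11 = (0.80)(0.75) − (-0.40)(-0.30) = 0.4800
  C_12 = −[(-0.20)(0.75) − (-0.40)(-0.10)] = 0.1900
  C_13 = (-0.20)(-0.30) − (0.80)(-0.10) = 0.1400
  C_21 = −[(-0.20)(0.75) − (-0.25)(-0.30)] = 0.2250
  C_22 = (0.75)(0.75) − (-0.25)(-0.10) = 0.5375
  C_23 = −[(0.75)(-0.30) − (-0.20)(-0.10)] = 0.2450
  C_31 = (-0.20)(-0.40) − (-0.25)(0.80) = 0.2800
  C_32 = −[(0.75)(-0.40) − (-0.25)(-0.20)] = 0.3500
  C_33 = (0.75)(0.80) − (-0.20)(-0.20) = 0.5600
det(I−A) = Σ_j (I−A)_1j·C_1j = (0.75)(0.4800) + (-0.20)(0.1900) + (-0.25)(0.1400) = 0.2870
adj(I−A) = Cᵀ =
  [ 0.4800   0.2250   0.2800]
  [ 0.1900   0.5375   0.3500]
  [ 0.1400   0.2450   0.5600]
(I − A)⁻¹ = adj(I−A) / det(I−A) ≈
  [   1.6725     0.7840     0.9756]
  [   0.6620     1.8728     1.2195]
  [   0.4878     0.8537     1.9512]
x = (I − A)⁻¹ d = adj(I−A)·d / det(I−A), with det(I−A) = 0.2870:
  x_1 = (0.4800·70 + 0.2250·360 + 0.2800·240) / 0.2870 = 181.80 / 0.2870 ≈ 633.45
  x_2 = (0.1900·70 + 0.5375·360 + 0.3500·240) / 0.2870 = 290.80 / 0.2870 ≈ 1013.24
  x_3 = (0.1400·70 + 0.2450·360 + 0.5600·240) / 0.2870 = 232.40 / 0.2870 ≈ 809.76

x_3 = 809.76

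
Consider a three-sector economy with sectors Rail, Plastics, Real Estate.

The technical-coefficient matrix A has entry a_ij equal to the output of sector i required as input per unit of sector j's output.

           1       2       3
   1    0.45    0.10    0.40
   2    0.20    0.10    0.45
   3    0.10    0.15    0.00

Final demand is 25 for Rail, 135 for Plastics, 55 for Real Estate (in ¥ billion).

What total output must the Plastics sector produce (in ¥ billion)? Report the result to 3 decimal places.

x_2 = 241.291

I − A =
  [   0.55    -0.10    -0.40]
  [  -0.20     0.90    -0.45]
  [  -0.10    -0.15     1.00]
Cofactors of I−A, C_ij = (−1)^(i+j)·(minor ij) (rows/columns in the sector order above):
  C_11 = (0.90)(1.00) − (-0.45)(-0.15) = 0.8325
  C_12 = −[(-0.20)(1.00) − (-0.45)(-0.10)] = 0.2450
  C_13 = (-0.20)(-0.15) − (0.90)(-0.10) = 0.1200
  C_21 = −[(-0.10)(1.00) − (-0.40)(-0.15)] = 0.1600
  C_22 = (0.55)(1.00) − (-0.40)(-0.10) = 0.5100
  C_23 = −[(0.55)(-0.15) − (-0.10)(-0.10)] = 0.0925
  C_31 = (-0.10)(-0.45) − (-0.40)(0.90) = 0.4050
  C_32 = −[(0.55)(-0.45) − (-0.40)(-0.20)] = 0.3275
  C_33 = (0.55)(0.90) − (-0.10)(-0.20) = 0.4750
det(I−A) = Σ_j (I−A)_1j·C_1j = (0.55)(0.8325) + (-0.10)(0.2450) + (-0.40)(0.1200) = 0.385375
adj(I−A) = Cᵀ =
  [ 0.8325   0.1600   0.4050]
  [ 0.2450   0.5100   0.3275]
  [ 0.1200   0.0925   0.4750]
(I − A)⁻¹ = adj(I−A) / det(I−A) ≈
  [   2.1602     0.4152     1.0509]
  [   0.6357     1.3234     0.8498]
  [   0.3114     0.2400     1.2326]
x = (I − A)⁻¹ d = adj(I−A)·d / det(I−A), with det(I−A) = 0.385375:
  x_1 = (0.8325·25 + 0.1600·135 + 0.4050·55) / 0.385375 = 64.6875 / 0.385375 ≈ 167.856
  x_2 = (0.2450·25 + 0.5100·135 + 0.3275·55) / 0.385375 = 92.9875 / 0.385375 ≈ 241.291
  x_3 = (0.1200·25 + 0.0925·135 + 0.4750·55) / 0.385375 = 41.6125 / 0.385375 ≈ 107.979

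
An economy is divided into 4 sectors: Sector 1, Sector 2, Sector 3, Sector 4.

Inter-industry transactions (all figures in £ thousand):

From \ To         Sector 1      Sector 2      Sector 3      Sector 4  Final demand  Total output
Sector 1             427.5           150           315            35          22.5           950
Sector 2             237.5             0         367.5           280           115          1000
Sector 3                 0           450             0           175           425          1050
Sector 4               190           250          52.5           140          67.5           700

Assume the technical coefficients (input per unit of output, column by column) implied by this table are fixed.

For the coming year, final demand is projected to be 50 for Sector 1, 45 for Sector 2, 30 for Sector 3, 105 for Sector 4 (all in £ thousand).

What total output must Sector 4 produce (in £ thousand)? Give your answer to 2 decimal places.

Technical coefficients a_ij = z_ij / X_j:
  a_11 = 427.5/950 = 0.45, a_21 = 237.5/950 = 0.25, a_31 = 0/950 = 0.00, a_41 = 190/950 = 0.20
  a_12 = 150/1000 = 0.15, a_22 = 0/1000 = 0.00, a_32 = 450/1000 = 0.45, a_42 = 250/1000 = 0.25
  a_13 = 315/1050 = 0.30, a_23 = 367.5/1050 = 0.35, a_33 = 0/1050 = 0.00, a_43 = 52.5/1050 = 0.05
  a_14 = 35/700 = 0.05, a_24 = 280/700 = 0.40, a_34 = 175/700 = 0.25, a_44 = 140/700 = 0.20
I − A =
  [   0.55    -0.15    -0.30    -0.05]
  [  -0.25     1.00    -0.35    -0.40]
  [   0.00    -0.45     1.00    -0.25]
  [  -0.20    -0.25    -0.05     0.80]
Compute the cofactors C_ij = (−1)^(i+j)·(3×3 minor ij) of I−A; the adjugate is their transpose:
adj(I−A) = Cᵀ =
  [ 0.530625   0.258500   0.261875   0.244250]
  [ 0.294375   0.408125   0.246125   0.299375]
  [ 0.191625   0.235375   0.329875   0.232750]
  [ 0.236625   0.206875   0.163000   0.392125]
det(I−A) = Σ_j (I−A)_1j·C_1j = (0.55)(0.530625) + (-0.15)(0.294375) + (-0.30)(0.191625) + (-0.05)(0.236625) = 0.17836875
(I − A)⁻¹ = adj(I−A) / det(I−A) ≈
  [   2.9749     1.4492     1.4682     1.3694]
  [   1.6504     2.2881     1.3799     1.6784]
  [   1.0743     1.3196     1.8494     1.3049]
  [   1.3266     1.1598     0.9138     2.1984]
x = (I − A)⁻¹ d = adj(I−A)·d / det(I−A), with det(I−A) = 0.17836875:
  x_1 = (0.530625·50 + 0.258500·45 + 0.261875·30 + 0.244250·105) / 0.17836875 = 71.66625 / 0.17836875 ≈ 401.79
  x_2 = (0.294375·50 + 0.408125·45 + 0.246125·30 + 0.299375·105) / 0.17836875 = 71.9025 / 0.17836875 ≈ 403.11
  x_3 = (0.191625·50 + 0.235375·45 + 0.329875·30 + 0.232750·105) / 0.17836875 = 54.508125 / 0.17836875 ≈ 305.59
  x_4 = (0.236625·50 + 0.206875·45 + 0.163000·30 + 0.392125·105) / 0.17836875 = 67.20375 / 0.17836875 ≈ 376.77

x_4 = 376.77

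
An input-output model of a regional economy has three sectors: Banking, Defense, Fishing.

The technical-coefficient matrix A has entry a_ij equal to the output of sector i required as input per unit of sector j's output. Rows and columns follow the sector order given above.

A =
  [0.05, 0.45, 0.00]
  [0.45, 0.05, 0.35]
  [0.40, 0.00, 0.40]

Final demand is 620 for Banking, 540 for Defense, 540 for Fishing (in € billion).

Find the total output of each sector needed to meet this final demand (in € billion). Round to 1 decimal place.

x_B = 1636.6, x_D = 2077.2, x_F = 1991.0

I − A =
  [   0.95    -0.45     0.00]
  [  -0.45     0.95    -0.35]
  [  -0.40     0.00     0.60]
Cofactors of I−A, C_ij = (−1)^(i+j)·(minor ij) (rows/columns in the sector order above):
  C_11 = (0.95)(0.60) − (-0.35)(0.00) = 0.5700
  C_12 = −[(-0.45)(0.60) − (-0.35)(-0.40)] = 0.4100
  C_13 = (-0.45)(0.00) − (0.95)(-0.40) = 0.3800
  C_21 = −[(-0.45)(0.60) − (0.00)(0.00)] = 0.2700
  C_22 = (0.95)(0.60) − (0.00)(-0.40) = 0.5700
  C_23 = −[(0.95)(0.00) − (-0.45)(-0.40)] = 0.1800
  C_31 = (-0.45)(-0.35) − (0.00)(0.95) = 0.1575
  C_32 = −[(0.95)(-0.35) − (0.00)(-0.45)] = 0.3325
  C_33 = (0.95)(0.95) − (-0.45)(-0.45) = 0.7000
det(I−A) = Σ_j (I−A)_1j·C_1j = (0.95)(0.5700) + (-0.45)(0.4100) + (0.00)(0.3800) = 0.3570
adj(I−A) = Cᵀ =
  [ 0.5700   0.2700   0.1575]
  [ 0.4100   0.5700   0.3325]
  [ 0.3800   0.1800   0.7000]
(I − A)⁻¹ = adj(I−A) / det(I−A) ≈
  [   1.5966     0.7563     0.4412]
  [   1.1485     1.5966     0.9314]
  [   1.0644     0.5042     1.9608]
x = (I − A)⁻¹ d = adj(I−A)·d / det(I−A), with det(I−A) = 0.3570:
  x_B = (0.5700·620 + 0.2700·540 + 0.1575·540) / 0.3570 = 584.25 / 0.3570 ≈ 1636.6
  x_D = (0.4100·620 + 0.5700·540 + 0.3325·540) / 0.3570 = 741.55 / 0.3570 ≈ 2077.2
  x_F = (0.3800·620 + 0.1800·540 + 0.7000·540) / 0.3570 = 710.80 / 0.3570 ≈ 1991.0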